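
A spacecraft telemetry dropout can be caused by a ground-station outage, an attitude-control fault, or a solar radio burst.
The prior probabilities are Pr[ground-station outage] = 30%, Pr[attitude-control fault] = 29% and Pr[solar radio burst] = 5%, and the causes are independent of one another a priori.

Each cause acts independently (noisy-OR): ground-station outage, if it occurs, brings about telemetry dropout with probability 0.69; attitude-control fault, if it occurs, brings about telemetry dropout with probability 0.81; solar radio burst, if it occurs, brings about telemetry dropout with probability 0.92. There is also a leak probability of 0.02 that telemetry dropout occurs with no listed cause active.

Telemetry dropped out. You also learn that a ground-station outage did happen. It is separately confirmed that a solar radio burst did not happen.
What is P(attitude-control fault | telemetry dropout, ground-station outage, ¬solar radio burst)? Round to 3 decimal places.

P(attitude-control fault | telemetry dropout, ground-station outage, ¬solar radio burst) ≈ 0.356

Under noisy-OR, P(telemetry dropout | causes) = 1 − (1−0.02)·∏(1−qᵢ) over the active causes.
Sum P(telemetry dropout|·) weighted by the priors over both values of attitude-control fault:
  P(telemetry dropout | ground-station outage, ¬solar radio burst) = 0.6962*0.71 + 0.942278*0.29
        = 0.494302 + 0.273261 = 0.767563
The terms with attitude-control fault present sum to 0.273261, so
  P(attitude-control fault | telemetry dropout, ground-station outage, ¬solar radio burst) = 0.273261 / 0.767563 ≈ 0.356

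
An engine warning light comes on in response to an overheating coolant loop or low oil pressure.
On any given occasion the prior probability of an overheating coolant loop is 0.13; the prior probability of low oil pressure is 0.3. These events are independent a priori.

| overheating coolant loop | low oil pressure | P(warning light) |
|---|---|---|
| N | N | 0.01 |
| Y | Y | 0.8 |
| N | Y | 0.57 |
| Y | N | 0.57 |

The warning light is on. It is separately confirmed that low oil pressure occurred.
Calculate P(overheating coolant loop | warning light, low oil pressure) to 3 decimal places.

P(overheating coolant loop | warning light, low oil pressure) ≈ 0.173

P(warning light | low oil pressure) = 0.57×0.87 + 0.8×0.13 = 0.495900 + 0.104000 = 0.599900
The overheating coolant loop-present share is 0.8×0.13 = 0.104000.
So P(overheating coolant loop | warning light, low oil pressure) = 0.104000/0.599900 ≈ 0.173.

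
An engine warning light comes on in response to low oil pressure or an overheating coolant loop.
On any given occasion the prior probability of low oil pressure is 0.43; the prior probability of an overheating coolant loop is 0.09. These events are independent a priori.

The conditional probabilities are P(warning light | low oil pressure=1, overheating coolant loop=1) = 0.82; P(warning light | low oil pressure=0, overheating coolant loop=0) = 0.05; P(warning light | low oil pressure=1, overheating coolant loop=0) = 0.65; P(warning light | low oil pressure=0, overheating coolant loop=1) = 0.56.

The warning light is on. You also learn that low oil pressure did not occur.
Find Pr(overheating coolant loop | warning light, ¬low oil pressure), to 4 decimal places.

Pr(overheating coolant loop | warning light, ¬low oil pressure) ≈ 0.5255

P(warning light | ¬low oil pressure) = 0.05·0.91 + 0.56·0.09 = 0.045500 + 0.050400 = 0.095900
Restricting to configurations with overheating coolant loop present: 0.56·0.09 = 0.050400.
So P(overheating coolant loop | warning light, ¬low oil pressure) = 0.050400/0.095900 ≈ 0.5255.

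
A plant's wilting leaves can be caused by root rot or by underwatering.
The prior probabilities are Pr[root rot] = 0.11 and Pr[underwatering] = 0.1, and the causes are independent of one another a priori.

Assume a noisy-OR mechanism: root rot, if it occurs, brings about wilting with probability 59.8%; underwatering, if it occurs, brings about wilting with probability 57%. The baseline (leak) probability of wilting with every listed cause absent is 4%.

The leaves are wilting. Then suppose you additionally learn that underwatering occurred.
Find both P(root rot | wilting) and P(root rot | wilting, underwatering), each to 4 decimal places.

Under noisy-OR, P(wilting | causes) = 1 − (1−0.04)·∏(1−qᵢ) over the active causes.
By total probability over the 4 (root rot, underwatering) configurations:
  P(wilting) = 0.04*0.89*0.9 + 0.5872*0.89*0.1 + 0.61408*0.11*0.9 + 0.834054*0.11*0.1
        = 0.032040 + 0.052261 + 0.060794 + 0.009175 = 0.154270
The terms with root rot present sum to 0.069969, so
  P(root rot | wilting) = 0.069969 / 0.154270 ≈ 0.4535

Now condition on the additional information:
Sum P(wilting|·) weighted by the priors over both values of root rot:
  P(wilting | underwatering) = 0.5872·0.89 + 0.834054·0.11
        = 0.522608 + 0.091746 = 0.614354
Keeping only the root rot-present terms gives 0.091746, so
  P(root rot | wilting, underwatering) = 0.091746 / 0.614354 ≈ 0.1493
This is intercausal reasoning (explaining away): once underwatering accounts for the wilting, root rot becomes less likely.

P(root rot | wilting) ≈ 0.4535; P(root rot | wilting, underwatering) ≈ 0.1493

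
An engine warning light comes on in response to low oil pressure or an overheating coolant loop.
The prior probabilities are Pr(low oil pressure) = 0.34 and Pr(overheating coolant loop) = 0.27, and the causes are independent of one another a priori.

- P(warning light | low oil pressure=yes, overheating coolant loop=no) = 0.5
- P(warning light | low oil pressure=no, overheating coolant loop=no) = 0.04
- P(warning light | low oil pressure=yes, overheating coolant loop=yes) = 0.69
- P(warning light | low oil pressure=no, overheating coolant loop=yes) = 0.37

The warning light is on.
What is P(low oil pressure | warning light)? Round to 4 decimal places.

P(low oil pressure | warning light) ≈ 0.6875

Enumerate the 4 (low oil pressure, overheating coolant loop) configurations and weight by the priors:
  P(warning light) = 0.04·0.66·0.73 + 0.37·0.66·0.27 + 0.5·0.34·0.73 + 0.69·0.34·0.27
        = 0.019272 + 0.065934 + 0.124100 + 0.063342 = 0.272648
Configurations with low oil pressure contribute 0.187442, so
  P(low oil pressure | warning light) = 0.187442 / 0.272648 ≈ 0.6875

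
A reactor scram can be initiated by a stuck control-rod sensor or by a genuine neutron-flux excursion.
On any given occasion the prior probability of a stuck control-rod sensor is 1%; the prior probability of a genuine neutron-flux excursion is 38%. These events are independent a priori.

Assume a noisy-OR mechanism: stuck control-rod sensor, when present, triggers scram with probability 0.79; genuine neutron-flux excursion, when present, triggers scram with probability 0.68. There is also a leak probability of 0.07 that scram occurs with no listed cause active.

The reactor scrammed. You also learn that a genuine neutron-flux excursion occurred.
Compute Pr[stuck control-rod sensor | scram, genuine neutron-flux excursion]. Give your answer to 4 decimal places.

Pr[stuck control-rod sensor | scram, genuine neutron-flux excursion] ≈ 0.0133

Under noisy-OR, P(scram | causes) = 1 − (1−0.07)·∏(1−qᵢ) over the active causes.
Weight on stuck control-rod sensor=true, given the evidence: 0.937504·0.01 = 0.009375
Denominator P(scram | genuine neutron-flux excursion): 0.7024·0.99 + 0.937504·0.01 = 0.704751
Posterior = 0.009375 / 0.704751 ≈ 0.0133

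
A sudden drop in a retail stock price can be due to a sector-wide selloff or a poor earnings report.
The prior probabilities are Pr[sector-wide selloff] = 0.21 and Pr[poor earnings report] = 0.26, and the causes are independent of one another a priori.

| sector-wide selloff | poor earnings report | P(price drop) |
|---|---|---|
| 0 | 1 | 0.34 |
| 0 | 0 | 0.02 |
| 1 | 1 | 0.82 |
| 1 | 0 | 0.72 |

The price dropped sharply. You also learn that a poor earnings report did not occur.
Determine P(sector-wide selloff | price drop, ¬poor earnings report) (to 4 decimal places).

Enumerate both values of sector-wide selloff and weight by the priors:
  P(price drop | ¬poor earnings report) = 0.02×0.79 + 0.72×0.21
        = 0.015800 + 0.151200 = 0.167000
The terms with sector-wide selloff present sum to 0.151200, so
  P(sector-wide selloff | price drop, ¬poor earnings report) = 0.151200 / 0.167000 ≈ 0.9054

P(sector-wide selloff | price drop, ¬poor earnings report) ≈ 0.9054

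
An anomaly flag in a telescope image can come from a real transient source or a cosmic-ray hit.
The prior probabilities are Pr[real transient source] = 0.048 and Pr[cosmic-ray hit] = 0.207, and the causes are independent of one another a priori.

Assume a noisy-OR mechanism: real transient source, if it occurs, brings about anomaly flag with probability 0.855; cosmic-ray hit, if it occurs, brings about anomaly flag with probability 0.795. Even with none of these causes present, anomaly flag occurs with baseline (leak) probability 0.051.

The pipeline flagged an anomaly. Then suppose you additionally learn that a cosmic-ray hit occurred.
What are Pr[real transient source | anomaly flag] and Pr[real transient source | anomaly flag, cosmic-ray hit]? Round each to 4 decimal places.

Under noisy-OR, P(anomaly flag | causes) = 1 − (1−0.051)·∏(1−qᵢ) over the active causes.
P(anomaly flag) = 0.051·0.952·0.793 + 0.805455·0.952·0.207 + 0.862395·0.048·0.793 + 0.971791·0.048·0.207 = 0.038502 + 0.158726 + 0.032826 + 0.009656 = 0.239710
Restricting to configurations with real transient source present: 0.032826 + 0.009656 = 0.042482.
Hence the posterior is 0.042482/0.239710 ≈ 0.1772.

With the extra evidence:
P(anomaly flag | cosmic-ray hit) = 0.805455×0.952 + 0.971791×0.048 = 0.766793 + 0.046646 = 0.813439
Of this, 0.046646 comes from 0.971791×0.048 (the real transient source=true cases).
So P(real transient source | anomaly flag, cosmic-ray hit) = 0.046646/0.813439 ≈ 0.0573.
— cosmic-ray hit explains away the evidence for real transient source.

Pr[real transient source | anomaly flag] ≈ 0.1772; Pr[real transient source | anomaly flag, cosmic-ray hit] ≈ 0.0573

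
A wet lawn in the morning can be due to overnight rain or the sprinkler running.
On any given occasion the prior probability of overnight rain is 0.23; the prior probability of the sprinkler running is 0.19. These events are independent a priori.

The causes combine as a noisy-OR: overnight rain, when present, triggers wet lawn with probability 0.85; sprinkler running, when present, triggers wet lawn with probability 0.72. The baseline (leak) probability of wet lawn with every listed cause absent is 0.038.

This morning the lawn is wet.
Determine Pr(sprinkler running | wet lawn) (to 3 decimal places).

Under noisy-OR, P(wet lawn | causes) = 1 − (1−0.038)·∏(1−qᵢ) over the active causes.
P(wet lawn) = 0.038*0.77*0.81 + 0.73064*0.77*0.19 + 0.8557*0.23*0.81 + 0.959596*0.23*0.19 = 0.023701 + 0.106893 + 0.159417 + 0.041934 = 0.331945
Restricting to configurations with sprinkler running present: 0.106893 + 0.041934 = 0.148827.
So P(sprinkler running | wet lawn) = 0.148827/0.331945 ≈ 0.448.

Pr(sprinkler running | wet lawn) ≈ 0.448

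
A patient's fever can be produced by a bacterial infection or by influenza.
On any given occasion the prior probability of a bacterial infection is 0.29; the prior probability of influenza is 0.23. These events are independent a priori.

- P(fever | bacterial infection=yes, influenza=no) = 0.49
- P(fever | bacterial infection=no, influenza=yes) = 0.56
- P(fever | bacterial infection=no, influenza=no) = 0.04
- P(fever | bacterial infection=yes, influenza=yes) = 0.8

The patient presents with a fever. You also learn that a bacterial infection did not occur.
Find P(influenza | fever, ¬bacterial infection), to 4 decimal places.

P(influenza | fever, ¬bacterial infection) ≈ 0.8070

By total probability over both values of influenza:
  P(fever | ¬bacterial infection) = 0.04*0.77 + 0.56*0.23
        = 0.030800 + 0.128800 = 0.159600
The terms with influenza present sum to 0.128800, so
  P(influenza | fever, ¬bacterial infection) = 0.128800 / 0.159600 ≈ 0.8070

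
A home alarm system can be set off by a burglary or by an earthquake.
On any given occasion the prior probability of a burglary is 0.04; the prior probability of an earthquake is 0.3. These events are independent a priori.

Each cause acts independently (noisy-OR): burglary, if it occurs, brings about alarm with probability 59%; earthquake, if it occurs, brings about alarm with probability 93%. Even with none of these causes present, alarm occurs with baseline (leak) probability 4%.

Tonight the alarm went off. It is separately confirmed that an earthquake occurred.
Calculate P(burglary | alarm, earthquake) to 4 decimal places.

P(burglary | alarm, earthquake) ≈ 0.0416

Under noisy-OR, P(alarm | causes) = 1 − (1−0.04)·∏(1−qᵢ) over the active causes.
Sum P(alarm|·) weighted by the priors over both values of burglary:
  P(alarm | earthquake) = 0.9328*0.96 + 0.972448*0.04
        = 0.895488 + 0.038898 = 0.934386
The terms with burglary present sum to 0.038898, so
  P(burglary | alarm, earthquake) = 0.038898 / 0.934386 ≈ 0.0416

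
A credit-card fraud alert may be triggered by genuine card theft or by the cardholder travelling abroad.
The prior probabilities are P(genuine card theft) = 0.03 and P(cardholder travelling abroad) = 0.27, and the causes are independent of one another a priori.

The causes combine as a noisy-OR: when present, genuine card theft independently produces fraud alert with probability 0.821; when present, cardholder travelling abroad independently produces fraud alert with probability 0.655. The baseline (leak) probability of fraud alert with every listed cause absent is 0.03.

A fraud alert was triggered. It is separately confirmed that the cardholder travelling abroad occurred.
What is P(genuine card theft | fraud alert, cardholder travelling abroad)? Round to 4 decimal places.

P(genuine card theft | fraud alert, cardholder travelling abroad) ≈ 0.0419

Under noisy-OR, P(fraud alert | causes) = 1 − (1−0.03)·∏(1−qᵢ) over the active causes.
Sum P(fraud alert|·) weighted by the priors over both values of genuine card theft:
  P(fraud alert | cardholder travelling abroad) = 0.66535×0.97 + 0.940098×0.03
        = 0.645389 + 0.028203 = 0.673592
Configurations with genuine card theft contribute 0.028203, so
  P(genuine card theft | fraud alert, cardholder travelling abroad) = 0.028203 / 0.673592 ≈ 0.0419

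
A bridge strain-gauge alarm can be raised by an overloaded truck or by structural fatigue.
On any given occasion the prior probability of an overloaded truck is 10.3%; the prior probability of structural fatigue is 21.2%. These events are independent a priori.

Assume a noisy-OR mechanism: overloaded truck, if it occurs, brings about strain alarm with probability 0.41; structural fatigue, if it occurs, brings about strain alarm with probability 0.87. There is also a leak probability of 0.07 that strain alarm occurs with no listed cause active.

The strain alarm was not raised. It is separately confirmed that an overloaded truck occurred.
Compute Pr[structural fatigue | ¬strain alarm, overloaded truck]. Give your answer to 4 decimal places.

Under noisy-OR, P(strain alarm | causes) = 1 − (1−0.07)·∏(1−qᵢ) over the active causes.
Weight on structural fatigue=true, given the evidence: 0.071331*0.212 = 0.015122
Normalizer over all consistent configurations: 0.5487*0.788 + 0.071331*0.212 = 0.447498
P(structural fatigue | ¬strain alarm, overloaded truck) = 0.015122/0.447498 ≈ 0.0338

Pr[structural fatigue | ¬strain alarm, overloaded truck] ≈ 0.0338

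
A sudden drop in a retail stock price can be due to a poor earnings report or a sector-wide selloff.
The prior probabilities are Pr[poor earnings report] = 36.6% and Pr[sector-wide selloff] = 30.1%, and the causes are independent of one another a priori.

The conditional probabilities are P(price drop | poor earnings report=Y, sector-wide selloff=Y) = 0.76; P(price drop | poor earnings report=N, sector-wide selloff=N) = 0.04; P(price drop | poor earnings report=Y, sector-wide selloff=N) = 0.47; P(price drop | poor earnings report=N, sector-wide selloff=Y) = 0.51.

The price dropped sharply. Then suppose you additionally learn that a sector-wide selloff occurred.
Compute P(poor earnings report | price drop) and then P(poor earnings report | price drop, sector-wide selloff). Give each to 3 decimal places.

Enumerate the 4 (poor earnings report, sector-wide selloff) configurations and weight by the priors:
  P(price drop) = 0.04×0.634×0.699 + 0.51×0.634×0.301 + 0.47×0.366×0.699 + 0.76×0.366×0.301
        = 0.017727 + 0.097325 + 0.120242 + 0.083726 = 0.319020
Configurations with poor earnings report contribute 0.203968, so
  P(poor earnings report | price drop) = 0.203968 / 0.319020 ≈ 0.639

Now also conditioning on sector-wide selloff=true:
Weight on poor earnings report=true, given the evidence: 0.76*0.366 = 0.278160
The normalizing constant is 0.51*0.634 + 0.76*0.366 = 0.601500
Posterior = 0.278160 / 0.601500 ≈ 0.462
The drop from 0.639 to 0.462 is the explaining-away (discounting) effect.

P(poor earnings report | price drop) ≈ 0.639; P(poor earnings report | price drop, sector-wide selloff) ≈ 0.462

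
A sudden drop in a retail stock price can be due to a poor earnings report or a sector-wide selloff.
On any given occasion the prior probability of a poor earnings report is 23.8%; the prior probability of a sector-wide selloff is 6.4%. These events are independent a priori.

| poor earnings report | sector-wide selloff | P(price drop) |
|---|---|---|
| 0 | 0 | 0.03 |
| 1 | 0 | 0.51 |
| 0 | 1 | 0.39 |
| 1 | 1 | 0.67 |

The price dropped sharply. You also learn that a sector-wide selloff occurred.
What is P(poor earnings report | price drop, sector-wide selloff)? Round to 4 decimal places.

P(poor earnings report | price drop, sector-wide selloff) ≈ 0.3492

By total probability over both values of poor earnings report:
  P(price drop | sector-wide selloff) = 0.39×0.762 + 0.67×0.238
        = 0.297180 + 0.159460 = 0.456640
Configurations with poor earnings report contribute 0.159460, so
  P(poor earnings report | price drop, sector-wide selloff) = 0.159460 / 0.456640 ≈ 0.3492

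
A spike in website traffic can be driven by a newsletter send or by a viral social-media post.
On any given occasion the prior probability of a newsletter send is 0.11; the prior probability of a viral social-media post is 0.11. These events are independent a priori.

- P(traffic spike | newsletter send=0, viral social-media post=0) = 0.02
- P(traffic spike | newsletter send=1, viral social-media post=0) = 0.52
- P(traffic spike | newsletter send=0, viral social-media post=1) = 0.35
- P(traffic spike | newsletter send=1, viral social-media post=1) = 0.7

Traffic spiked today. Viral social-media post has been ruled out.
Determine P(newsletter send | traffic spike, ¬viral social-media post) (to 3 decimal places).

P(traffic spike | ¬viral social-media post) = 0.02*0.89 + 0.52*0.11 = 0.017800 + 0.057200 = 0.075000
Of this, 0.057200 comes from 0.52*0.11 (the newsletter send=true cases).
So P(newsletter send | traffic spike, ¬viral social-media post) = 0.057200/0.075000 ≈ 0.763.

P(newsletter send | traffic spike, ¬viral social-media post) ≈ 0.763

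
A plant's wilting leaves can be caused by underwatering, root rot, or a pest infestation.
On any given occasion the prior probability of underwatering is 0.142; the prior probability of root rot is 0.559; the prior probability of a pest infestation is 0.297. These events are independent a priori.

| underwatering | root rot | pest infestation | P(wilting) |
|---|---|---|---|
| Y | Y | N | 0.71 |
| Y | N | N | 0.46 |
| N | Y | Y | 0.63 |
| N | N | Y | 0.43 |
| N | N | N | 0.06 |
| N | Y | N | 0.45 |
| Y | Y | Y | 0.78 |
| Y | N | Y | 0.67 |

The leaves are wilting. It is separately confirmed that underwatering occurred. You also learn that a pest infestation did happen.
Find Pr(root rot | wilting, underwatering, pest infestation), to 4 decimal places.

Pr(root rot | wilting, underwatering, pest infestation) ≈ 0.5961

P(wilting | underwatering, pest infestation) = 0.67·0.441 + 0.78·0.559 = 0.295470 + 0.436020 = 0.731490
The root rot-present share is 0.78·0.559 = 0.436020.
Hence the posterior is 0.436020/0.731490 ≈ 0.5961.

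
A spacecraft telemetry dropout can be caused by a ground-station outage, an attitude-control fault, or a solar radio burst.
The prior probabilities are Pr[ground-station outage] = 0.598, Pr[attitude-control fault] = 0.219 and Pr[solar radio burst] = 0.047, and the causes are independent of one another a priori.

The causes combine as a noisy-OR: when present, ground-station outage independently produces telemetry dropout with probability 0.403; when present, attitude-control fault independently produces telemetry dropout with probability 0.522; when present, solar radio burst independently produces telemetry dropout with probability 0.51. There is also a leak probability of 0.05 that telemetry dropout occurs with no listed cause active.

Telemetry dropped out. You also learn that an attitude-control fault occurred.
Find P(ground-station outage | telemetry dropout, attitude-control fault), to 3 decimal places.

Under noisy-OR, P(telemetry dropout | causes) = 1 − (1−0.05)·∏(1−qᵢ) over the active causes.
Weight on ground-station outage=true, given the evidence: 0.415397 + 0.024372 = 0.439769
The normalizing constant is 0.5459*0.402*0.953 + 0.777491*0.402*0.047 + 0.728902*0.598*0.953 + 0.867162*0.598*0.047 = 0.663597
Posterior = 0.439769 / 0.663597 ≈ 0.663

P(ground-station outage | telemetry dropout, attitude-control fault) ≈ 0.663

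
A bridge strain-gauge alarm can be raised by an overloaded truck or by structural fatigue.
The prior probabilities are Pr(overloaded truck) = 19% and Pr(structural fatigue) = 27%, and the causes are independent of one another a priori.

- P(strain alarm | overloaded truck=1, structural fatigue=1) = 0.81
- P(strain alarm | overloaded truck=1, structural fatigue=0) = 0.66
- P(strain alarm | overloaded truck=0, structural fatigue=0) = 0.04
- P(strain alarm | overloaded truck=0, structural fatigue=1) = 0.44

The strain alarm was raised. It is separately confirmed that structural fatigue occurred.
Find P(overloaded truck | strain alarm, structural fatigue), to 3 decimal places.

P(strain alarm | structural fatigue) = 0.44*0.81 + 0.81*0.19 = 0.356400 + 0.153900 = 0.510300
The overloaded truck-present share is 0.81*0.19 = 0.153900.
P(overloaded truck | strain alarm, structural fatigue) = 0.153900 / 0.510300 ≈ 0.302

P(overloaded truck | strain alarm, structural fatigue) ≈ 0.302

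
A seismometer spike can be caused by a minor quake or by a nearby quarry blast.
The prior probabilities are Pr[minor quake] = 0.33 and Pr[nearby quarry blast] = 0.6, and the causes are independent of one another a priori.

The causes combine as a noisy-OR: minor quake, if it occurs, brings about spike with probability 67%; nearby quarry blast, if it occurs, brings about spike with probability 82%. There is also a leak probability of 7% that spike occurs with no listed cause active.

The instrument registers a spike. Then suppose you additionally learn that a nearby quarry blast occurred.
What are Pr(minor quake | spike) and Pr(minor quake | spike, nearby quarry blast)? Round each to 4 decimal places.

Under noisy-OR, P(spike | causes) = 1 − (1−0.07)·∏(1−qᵢ) over the active causes.
P(spike) = 0.07·0.67·0.4 + 0.8326·0.67·0.6 + 0.6931·0.33·0.4 + 0.944758·0.33·0.6 = 0.018760 + 0.334705 + 0.091489 + 0.187062 = 0.632016
Restricting to configurations with minor quake present: 0.091489 + 0.187062 = 0.278551.
P(minor quake | spike) = 0.278551 / 0.632016 ≈ 0.4407

Now condition on the additional information:
P(spike | nearby quarry blast) = 0.8326·0.67 + 0.944758·0.33 = 0.557842 + 0.311770 = 0.869612
Restricting to configurations with minor quake present: 0.944758·0.33 = 0.311770.
So P(minor quake | spike, nearby quarry blast) = 0.311770/0.869612 ≈ 0.3585.
This is intercausal reasoning (explaining away): once nearby quarry blast accounts for the spike, minor quake becomes less likely.

Pr(minor quake | spike) ≈ 0.4407; Pr(minor quake | spike, nearby quarry blast) ≈ 0.3585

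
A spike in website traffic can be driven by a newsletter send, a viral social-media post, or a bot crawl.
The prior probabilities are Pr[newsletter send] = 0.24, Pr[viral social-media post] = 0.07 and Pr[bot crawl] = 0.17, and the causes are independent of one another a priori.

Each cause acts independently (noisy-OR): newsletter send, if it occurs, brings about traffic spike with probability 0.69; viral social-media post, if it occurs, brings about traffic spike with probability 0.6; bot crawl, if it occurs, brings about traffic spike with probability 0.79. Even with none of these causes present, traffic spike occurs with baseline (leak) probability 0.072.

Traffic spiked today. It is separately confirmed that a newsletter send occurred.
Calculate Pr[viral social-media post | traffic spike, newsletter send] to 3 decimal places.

Under noisy-OR, P(traffic spike | causes) = 1 − (1−0.072)·∏(1−qᵢ) over the active causes.
By total probability over the 4 (viral social-media post, bot crawl) configurations:
  P(traffic spike | newsletter send) = 0.71232·0.93·0.83 + 0.939587·0.93·0.17 + 0.884928·0.07·0.83 + 0.975835·0.07·0.17
        = 0.549840 + 0.148549 + 0.051414 + 0.011612 = 0.761415
Configurations with viral social-media post contribute 0.063026, so
  P(viral social-media post | traffic spike, newsletter send) = 0.063026 / 0.761415 ≈ 0.083

Pr[viral social-media post | traffic spike, newsletter send] ≈ 0.083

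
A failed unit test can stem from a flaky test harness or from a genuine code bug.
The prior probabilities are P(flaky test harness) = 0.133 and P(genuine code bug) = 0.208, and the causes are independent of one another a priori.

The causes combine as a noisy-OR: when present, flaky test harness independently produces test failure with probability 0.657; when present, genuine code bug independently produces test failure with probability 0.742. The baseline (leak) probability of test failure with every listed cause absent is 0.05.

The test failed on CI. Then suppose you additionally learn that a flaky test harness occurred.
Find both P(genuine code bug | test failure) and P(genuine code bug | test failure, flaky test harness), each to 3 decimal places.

Under noisy-OR, P(test failure | causes) = 1 − (1−0.05)·∏(1−qᵢ) over the active causes.
Weight on genuine code bug=true, given the evidence: 0.136136 + 0.025338 = 0.161474
The normalizing constant is 0.05·0.867·0.792 + 0.7549·0.867·0.208 + 0.67415·0.133·0.792 + 0.915931·0.133·0.208 = 0.266819
P(genuine code bug | test failure) = 0.161474/0.266819 ≈ 0.605

With the extra evidence:
P(test failure | flaky test harness) = 0.67415×0.792 + 0.915931×0.208 = 0.533927 + 0.190514 = 0.724441
Restricting to configurations with genuine code bug present: 0.915931×0.208 = 0.190514.
So P(genuine code bug | test failure, flaky test harness) = 0.190514/0.724441 ≈ 0.263.

P(genuine code bug | test failure) ≈ 0.605; P(genuine code bug | test failure, flaky test harness) ≈ 0.263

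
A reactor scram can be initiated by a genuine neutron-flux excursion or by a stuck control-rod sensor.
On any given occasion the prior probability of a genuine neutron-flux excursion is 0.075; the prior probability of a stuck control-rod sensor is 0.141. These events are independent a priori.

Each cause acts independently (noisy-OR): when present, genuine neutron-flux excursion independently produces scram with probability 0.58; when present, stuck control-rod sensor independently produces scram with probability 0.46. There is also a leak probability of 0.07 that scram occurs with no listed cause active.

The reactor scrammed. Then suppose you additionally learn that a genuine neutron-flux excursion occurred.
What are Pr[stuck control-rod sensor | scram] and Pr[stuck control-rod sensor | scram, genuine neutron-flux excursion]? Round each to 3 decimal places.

Pr[stuck control-rod sensor | scram] ≈ 0.436; Pr[stuck control-rod sensor | scram, genuine neutron-flux excursion] ≈ 0.175

Under noisy-OR, P(scram | causes) = 1 − (1−0.07)·∏(1−qᵢ) over the active causes.
Weight on stuck control-rod sensor=true, given the evidence: 0.064926 + 0.008344 = 0.073270
Denominator P(scram): 0.07*0.925*0.859 + 0.4978*0.925*0.141 + 0.6094*0.075*0.859 + 0.789076*0.075*0.141 = 0.168151
P(stuck control-rod sensor | scram) = 0.073270/0.168151 ≈ 0.436

Now condition on the additional information:
P(scram | genuine neutron-flux excursion) = 0.6094·0.859 + 0.789076·0.141 = 0.523475 + 0.111260 = 0.634735
The stuck control-rod sensor-present share is 0.789076·0.141 = 0.111260.
P(stuck control-rod sensor | scram, genuine neutron-flux excursion) = 0.111260 / 0.634735 ≈ 0.175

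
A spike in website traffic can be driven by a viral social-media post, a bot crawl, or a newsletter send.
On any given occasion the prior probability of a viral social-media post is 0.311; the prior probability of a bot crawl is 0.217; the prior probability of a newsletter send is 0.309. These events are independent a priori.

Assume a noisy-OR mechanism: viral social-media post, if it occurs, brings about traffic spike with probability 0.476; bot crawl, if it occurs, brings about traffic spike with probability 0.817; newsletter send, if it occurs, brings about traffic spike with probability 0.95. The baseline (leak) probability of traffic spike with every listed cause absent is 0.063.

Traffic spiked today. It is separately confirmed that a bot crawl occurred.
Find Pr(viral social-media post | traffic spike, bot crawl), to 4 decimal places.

Under noisy-OR, P(traffic spike | causes) = 1 − (1−0.063)·∏(1−qᵢ) over the active causes.
Enumerate the 4 (viral social-media post, newsletter send) configurations and weight by the priors:
  P(traffic spike | bot crawl) = 0.828529*0.689*0.691 + 0.991426*0.689*0.309 + 0.910149*0.311*0.691 + 0.995507*0.311*0.309
        = 0.394462 + 0.211076 + 0.195592 + 0.095667 = 0.896797
Configurations with viral social-media post contribute 0.291259, so
  P(viral social-media post | traffic spike, bot crawl) = 0.291259 / 0.896797 ≈ 0.3248

Pr(viral social-media post | traffic spike, bot crawl) ≈ 0.3248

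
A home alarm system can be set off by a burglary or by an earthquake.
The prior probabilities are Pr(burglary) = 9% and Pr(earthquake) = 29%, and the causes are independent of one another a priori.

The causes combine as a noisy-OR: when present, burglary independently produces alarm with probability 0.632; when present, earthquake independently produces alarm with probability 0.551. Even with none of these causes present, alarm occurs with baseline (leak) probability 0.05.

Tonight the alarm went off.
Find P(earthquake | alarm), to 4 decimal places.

P(earthquake | alarm) ≈ 0.7012

Under noisy-OR, P(alarm | causes) = 1 − (1−0.05)·∏(1−qᵢ) over the active causes.
P(alarm) = 0.05·0.91·0.71 + 0.57345·0.91·0.29 + 0.6504·0.09·0.71 + 0.84303·0.09·0.29 = 0.032305 + 0.151333 + 0.041561 + 0.022003 = 0.247202
Restricting to configurations with earthquake present: 0.151333 + 0.022003 = 0.173336.
P(earthquake | alarm) = 0.173336 / 0.247202 ≈ 0.7012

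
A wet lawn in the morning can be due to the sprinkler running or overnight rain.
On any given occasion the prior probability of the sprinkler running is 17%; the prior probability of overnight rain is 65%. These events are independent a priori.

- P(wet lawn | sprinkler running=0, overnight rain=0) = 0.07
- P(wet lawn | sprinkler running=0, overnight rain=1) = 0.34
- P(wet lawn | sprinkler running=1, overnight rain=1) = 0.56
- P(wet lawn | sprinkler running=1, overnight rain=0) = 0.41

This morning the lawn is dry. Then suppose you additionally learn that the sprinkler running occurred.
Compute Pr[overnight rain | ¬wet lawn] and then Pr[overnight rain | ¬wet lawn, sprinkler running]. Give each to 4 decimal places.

Enumerate the 4 (sprinkler running, overnight rain) configurations and weight by the priors:
  P(¬wet lawn) = 0.93·0.83·0.35 + 0.66·0.83·0.65 + 0.59·0.17·0.35 + 0.44·0.17·0.65
        = 0.270165 + 0.356070 + 0.035105 + 0.048620 = 0.709960
The terms with overnight rain present sum to 0.404690, so
  P(overnight rain | ¬wet lawn) = 0.404690 / 0.709960 ≈ 0.5700

With the extra evidence:
Weight on overnight rain=true, given the evidence: 0.44*0.65 = 0.286000
Denominator P(¬wet lawn | sprinkler running): 0.59*0.35 + 0.44*0.65 = 0.492500
P(overnight rain | ¬wet lawn, sprinkler running) = 0.286000/0.492500 ≈ 0.5807

Pr[overnight rain | ¬wet lawn] ≈ 0.5700; Pr[overnight rain | ¬wet lawn, sprinkler running] ≈ 0.5807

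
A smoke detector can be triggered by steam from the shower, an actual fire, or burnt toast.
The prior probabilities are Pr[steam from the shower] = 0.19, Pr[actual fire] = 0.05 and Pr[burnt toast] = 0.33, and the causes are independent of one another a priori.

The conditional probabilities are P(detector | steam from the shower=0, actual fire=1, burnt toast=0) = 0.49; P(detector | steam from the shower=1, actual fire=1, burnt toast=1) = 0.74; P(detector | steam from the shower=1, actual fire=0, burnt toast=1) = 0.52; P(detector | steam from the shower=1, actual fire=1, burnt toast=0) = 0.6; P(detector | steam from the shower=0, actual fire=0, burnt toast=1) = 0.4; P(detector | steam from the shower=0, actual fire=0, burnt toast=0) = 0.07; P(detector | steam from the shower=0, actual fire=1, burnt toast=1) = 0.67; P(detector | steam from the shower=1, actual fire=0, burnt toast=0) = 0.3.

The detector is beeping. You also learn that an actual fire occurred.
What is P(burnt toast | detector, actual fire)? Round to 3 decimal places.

Sum P(detector|·) weighted by the priors over the 4 (steam from the shower, burnt toast) configurations:
  P(detector | actual fire) = 0.49×0.81×0.67 + 0.67×0.81×0.33 + 0.6×0.19×0.67 + 0.74×0.19×0.33
        = 0.265923 + 0.179091 + 0.076380 + 0.046398 = 0.567792
Keeping only the burnt toast-present terms gives 0.225489, so
  P(burnt toast | detector, actual fire) = 0.225489 / 0.567792 ≈ 0.397

P(burnt toast | detector, actual fire) ≈ 0.397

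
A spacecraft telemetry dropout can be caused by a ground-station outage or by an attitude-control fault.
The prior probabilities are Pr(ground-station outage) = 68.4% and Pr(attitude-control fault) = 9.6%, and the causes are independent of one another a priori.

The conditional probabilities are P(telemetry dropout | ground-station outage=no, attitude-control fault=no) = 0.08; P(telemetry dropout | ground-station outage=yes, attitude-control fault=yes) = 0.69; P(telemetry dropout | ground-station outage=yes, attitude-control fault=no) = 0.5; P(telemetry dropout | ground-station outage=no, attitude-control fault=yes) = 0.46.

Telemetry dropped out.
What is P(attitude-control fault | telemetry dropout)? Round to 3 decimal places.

Enumerate the 4 (ground-station outage, attitude-control fault) configurations and weight by the priors:
  P(telemetry dropout) = 0.08·0.316·0.904 + 0.46·0.316·0.096 + 0.5·0.684·0.904 + 0.69·0.684·0.096
        = 0.022853 + 0.013955 + 0.309168 + 0.045308 = 0.391284
The terms with attitude-control fault present sum to 0.059263, so
  P(attitude-control fault | telemetry dropout) = 0.059263 / 0.391284 ≈ 0.151

P(attitude-control fault | telemetry dropout) ≈ 0.151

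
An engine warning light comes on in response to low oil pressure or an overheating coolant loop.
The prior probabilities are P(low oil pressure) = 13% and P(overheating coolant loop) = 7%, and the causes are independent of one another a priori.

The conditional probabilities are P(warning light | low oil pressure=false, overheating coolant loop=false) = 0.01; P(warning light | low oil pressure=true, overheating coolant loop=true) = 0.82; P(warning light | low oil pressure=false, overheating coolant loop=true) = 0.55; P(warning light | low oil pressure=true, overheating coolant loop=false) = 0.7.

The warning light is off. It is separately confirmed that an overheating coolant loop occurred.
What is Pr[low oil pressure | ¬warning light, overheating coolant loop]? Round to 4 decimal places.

By total probability over both values of low oil pressure:
  P(¬warning light | overheating coolant loop) = 0.45×0.87 + 0.18×0.13
        = 0.391500 + 0.023400 = 0.414900
Keeping only the low oil pressure-present terms gives 0.023400, so
  P(low oil pressure | ¬warning light, overheating coolant loop) = 0.023400 / 0.414900 ≈ 0.0564

Pr[low oil pressure | ¬warning light, overheating coolant loop] ≈ 0.0564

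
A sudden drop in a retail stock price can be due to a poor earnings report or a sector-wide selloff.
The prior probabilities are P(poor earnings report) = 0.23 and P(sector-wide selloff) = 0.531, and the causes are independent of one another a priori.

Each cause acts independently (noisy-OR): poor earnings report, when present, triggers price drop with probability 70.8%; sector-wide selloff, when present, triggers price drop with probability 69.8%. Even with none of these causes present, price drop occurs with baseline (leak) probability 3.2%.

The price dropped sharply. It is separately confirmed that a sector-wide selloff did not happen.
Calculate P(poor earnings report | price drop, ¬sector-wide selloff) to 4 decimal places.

P(poor earnings report | price drop, ¬sector-wide selloff) ≈ 0.8701

Under noisy-OR, P(price drop | causes) = 1 − (1−0.032)·∏(1−qᵢ) over the active causes.
P(price drop | ¬sector-wide selloff) = 0.032×0.77 + 0.717344×0.23 = 0.024640 + 0.164989 = 0.189629
The poor earnings report-present share is 0.717344×0.23 = 0.164989.
P(poor earnings report | price drop, ¬sector-wide selloff) = 0.164989 / 0.189629 ≈ 0.8701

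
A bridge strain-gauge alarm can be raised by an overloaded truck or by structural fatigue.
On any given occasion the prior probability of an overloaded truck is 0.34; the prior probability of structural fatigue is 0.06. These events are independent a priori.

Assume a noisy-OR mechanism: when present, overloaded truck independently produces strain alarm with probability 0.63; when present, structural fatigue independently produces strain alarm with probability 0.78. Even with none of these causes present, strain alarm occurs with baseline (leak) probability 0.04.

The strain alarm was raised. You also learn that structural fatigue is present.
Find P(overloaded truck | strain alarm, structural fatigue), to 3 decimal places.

P(overloaded truck | strain alarm, structural fatigue) ≈ 0.376

Under noisy-OR, P(strain alarm | causes) = 1 − (1−0.04)·∏(1−qᵢ) over the active causes.
P(strain alarm | structural fatigue) = 0.7888·0.66 + 0.921856·0.34 = 0.520608 + 0.313431 = 0.834039
Of this, 0.313431 comes from 0.921856·0.34 (the overloaded truck=true cases).
So P(overloaded truck | strain alarm, structural fatigue) = 0.313431/0.834039 ≈ 0.376.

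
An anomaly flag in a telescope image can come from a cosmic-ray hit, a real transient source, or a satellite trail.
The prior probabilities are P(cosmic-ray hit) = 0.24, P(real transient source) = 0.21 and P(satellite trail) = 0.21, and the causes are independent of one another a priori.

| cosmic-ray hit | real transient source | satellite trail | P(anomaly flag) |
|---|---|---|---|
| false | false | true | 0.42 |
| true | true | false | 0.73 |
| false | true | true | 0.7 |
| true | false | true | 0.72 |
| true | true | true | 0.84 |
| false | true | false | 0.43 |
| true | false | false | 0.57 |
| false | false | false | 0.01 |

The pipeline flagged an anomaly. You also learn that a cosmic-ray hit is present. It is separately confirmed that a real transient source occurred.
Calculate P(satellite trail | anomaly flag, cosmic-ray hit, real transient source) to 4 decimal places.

By total probability over both values of satellite trail:
  P(anomaly flag | cosmic-ray hit, real transient source) = 0.73·0.79 + 0.84·0.21
        = 0.576700 + 0.176400 = 0.753100
Configurations with satellite trail contribute 0.176400, so
  P(satellite trail | anomaly flag, cosmic-ray hit, real transient source) = 0.176400 / 0.753100 ≈ 0.2342

P(satellite trail | anomaly flag, cosmic-ray hit, real transient source) ≈ 0.2342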